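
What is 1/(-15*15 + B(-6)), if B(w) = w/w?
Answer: -1/224 ≈ -0.0044643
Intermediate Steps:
B(w) = 1
1/(-15*15 + B(-6)) = 1/(-15*15 + 1) = 1/(-225 + 1) = 1/(-224) = -1/224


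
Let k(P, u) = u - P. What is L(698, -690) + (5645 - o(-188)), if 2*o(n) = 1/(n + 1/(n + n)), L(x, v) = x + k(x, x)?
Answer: 448380515/70689 ≈ 6343.0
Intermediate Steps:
L(x, v) = x (L(x, v) = x + (x - x) = x + 0 = x)
o(n) = 1/(2*(n + 1/(2*n))) (o(n) = 1/(2*(n + 1/(n + n))) = 1/(2*(n + 1/(2*n))))
L(698, -690) + (5645 - o(-188)) = 698 + (5645 - (-188)/(1 + 2*(-188)²)) = 698 + (5645 - (-188)/(1 + 2*35344)) = 698 + (5645 - (-188)/(1 + 70688)) = 698 + (5645 - (-188)/70689) = 698 + (5645 - 1*(-188/70689)) = 698 + (5645 + 188/70689) = 698 + 399039593/70689 = 448380515/70689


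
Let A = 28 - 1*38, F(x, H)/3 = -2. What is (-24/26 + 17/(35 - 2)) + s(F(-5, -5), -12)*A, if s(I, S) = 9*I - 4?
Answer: 248645/429 ≈ 579.59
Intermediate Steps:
F(x, H) = -6 (F(x, H) = 3*(-2) = -6)
A = -10 (A = 28 - 38 = -10)
s(I, S) = -4 + 9*I
(-24/26 + 17/(35 - 2)) + s(F(-5, -5), -12)*A = (-24/26 + 17/(35 - 2)) + (-4 + 9*(-6))*(-10) = (-24*1/26 + 17/33) + (-4 - 54)*(-10) = (-12/13 + 17*(1/33)) - 58*(-10) = (-12/13 + 17/33) + 580 = -175/429 + 580 = 248645/429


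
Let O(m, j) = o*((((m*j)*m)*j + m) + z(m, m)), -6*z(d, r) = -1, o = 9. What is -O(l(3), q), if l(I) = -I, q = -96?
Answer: -1492941/2 ≈ -7.4647e+5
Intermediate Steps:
z(d, r) = ⅙ (z(d, r) = -⅙*(-1) = ⅙)
O(m, j) = 3/2 + 9*m + 9*j²*m² (O(m, j) = 9*((((m*j)*m)*j + m) + ⅙) = 9*((((j*m)*m)*j + m) + ⅙) = 9*(((j*m²)*j + m) + ⅙) = 9*((j²*m² + m) + ⅙) = 9*((m + j²*m²) + ⅙) = 9*(⅙ + m + j²*m²) = 3/2 + 9*m + 9*j²*m²)
-O(l(3), q) = -(3/2 + 9*(-1*3) + 9*(-96)²*(-1*3)²) = -(3/2 + 9*(-3) + 9*9216*(-3)²) = -(3/2 - 27 + 9*9216*9) = -(3/2 - 27 + 746496) = -1*1492941/2 = -1492941/2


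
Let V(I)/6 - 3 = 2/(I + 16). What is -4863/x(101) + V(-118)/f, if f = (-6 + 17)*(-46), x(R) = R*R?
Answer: -22466315/43874501 ≈ -0.51206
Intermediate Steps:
x(R) = R²
V(I) = 18 + 12/(16 + I) (V(I) = 18 + 6*(2/(I + 16)) = 18 + 6*(2/(16 + I)) = 18 + 12/(16 + I))
f = -506 (f = 11*(-46) = -506)
-4863/x(101) + V(-118)/f = -4863/(101²) + (6*(50 + 3*(-118))/(16 - 118))/(-506) = -4863/10201 + (6*(50 - 354)/(-102))*(-1/506) = -4863*1/10201 + (6*(-1/102)*(-304))*(-1/506) = -4863/10201 + (304/17)*(-1/506) = -4863/10201 - 152/4301 = -22466315/43874501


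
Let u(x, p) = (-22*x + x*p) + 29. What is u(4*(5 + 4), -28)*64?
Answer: -113344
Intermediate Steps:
u(x, p) = 29 - 22*x + p*x (u(x, p) = (-22*x + p*x) + 29 = 29 - 22*x + p*x)
u(4*(5 + 4), -28)*64 = (29 - 88*(5 + 4) - 112*(5 + 4))*64 = (29 - 88*9 - 112*9)*64 = (29 - 22*36 - 28*36)*64 = (29 - 792 - 1008)*64 = -1771*64 = -113344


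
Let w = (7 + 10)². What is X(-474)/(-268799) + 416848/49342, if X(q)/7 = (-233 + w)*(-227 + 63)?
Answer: 57610212024/6631540129 ≈ 8.6873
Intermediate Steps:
w = 289 (w = 17² = 289)
X(q) = -64288 (X(q) = 7*((-233 + 289)*(-227 + 63)) = 7*(56*(-164)) = 7*(-9184) = -64288)
X(-474)/(-268799) + 416848/49342 = -64288/(-268799) + 416848/49342 = -64288*(-1/268799) + 416848*(1/49342) = 64288/268799 + 208424/24671 = 57610212024/6631540129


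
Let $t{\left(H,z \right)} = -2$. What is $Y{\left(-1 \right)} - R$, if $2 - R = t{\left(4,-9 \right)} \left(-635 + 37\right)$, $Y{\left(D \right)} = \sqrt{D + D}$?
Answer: $1194 + i \sqrt{2} \approx 1194.0 + 1.4142 i$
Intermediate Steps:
$Y{\left(D \right)} = \sqrt{2} \sqrt{D}$ ($Y{\left(D \right)} = \sqrt{2 D} = \sqrt{2} \sqrt{D}$)
$R = -1194$ ($R = 2 - - 2 \left(-635 + 37\right) = 2 - \left(-2\right) \left(-598\right) = 2 - 1196 = -1194$)
$Y{\left(-1 \right)} - R = \sqrt{2} \sqrt{-1} - -1194 = \sqrt{2} i + 1194 = i \sqrt{2} + 1194 = 1194 + i \sqrt{2}$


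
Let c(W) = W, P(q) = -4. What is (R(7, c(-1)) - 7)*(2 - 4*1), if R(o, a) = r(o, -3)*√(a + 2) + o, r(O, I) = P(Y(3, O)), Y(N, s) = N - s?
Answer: 8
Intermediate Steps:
r(O, I) = -4
R(o, a) = o - 4*√(2 + a) (R(o, a) = -4*√(a + 2) + o = -4*√(2 + a) + o = o - 4*√(2 + a))
(R(7, c(-1)) - 7)*(2 - 4*1) = ((7 - 4*√(2 - 1)) - 7)*(2 - 4*1) = ((7 - 4*√1) - 7)*(2 - 4) = ((7 - 4*1) - 7)*(-2) = ((7 - 4) - 7)*(-2) = (3 - 7)*(-2) = -4*(-2) = 8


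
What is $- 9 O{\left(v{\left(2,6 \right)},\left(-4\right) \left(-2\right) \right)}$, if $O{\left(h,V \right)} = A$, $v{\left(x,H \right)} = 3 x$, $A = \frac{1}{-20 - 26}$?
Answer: $\frac{9}{46} \approx 0.19565$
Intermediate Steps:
$A = - \frac{1}{46}$ ($A = \frac{1}{-46} = - \frac{1}{46} \approx -0.021739$)
$O{\left(h,V \right)} = - \frac{1}{46}$
$- 9 O{\left(v{\left(2,6 \right)},\left(-4\right) \left(-2\right) \right)} = \left(-9\right) \left(- \frac{1}{46}\right) = \frac{9}{46}$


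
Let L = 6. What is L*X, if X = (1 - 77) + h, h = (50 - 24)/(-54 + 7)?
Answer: -21588/47 ≈ -459.32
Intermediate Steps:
h = -26/47 (h = 26/(-47) = 26*(-1/47) = -26/47 ≈ -0.55319)
X = -3598/47 (X = (1 - 77) - 26/47 = -76 - 26/47 = -3598/47 ≈ -76.553)
L*X = 6*(-3598/47) = -21588/47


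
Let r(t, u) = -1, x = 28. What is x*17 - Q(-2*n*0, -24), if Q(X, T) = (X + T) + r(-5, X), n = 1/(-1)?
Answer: 501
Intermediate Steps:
n = -1
Q(X, T) = -1 + T + X (Q(X, T) = (X + T) - 1 = (T + X) - 1 = -1 + T + X)
x*17 - Q(-2*n*0, -24) = 28*17 - (-1 - 24 - 2*(-1)*0) = 476 - (-1 - 24 + 2*0) = 476 - (-1 - 24 + 0) = 476 - 1*(-25) = 476 + 25 = 501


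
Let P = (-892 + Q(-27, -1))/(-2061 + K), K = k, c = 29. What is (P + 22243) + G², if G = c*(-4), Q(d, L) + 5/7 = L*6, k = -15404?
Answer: 4364387536/122255 ≈ 35699.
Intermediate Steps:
Q(d, L) = -5/7 + 6*L (Q(d, L) = -5/7 + L*6 = -5/7 + 6*L)
K = -15404
G = -116 (G = 29*(-4) = -116)
P = 6291/122255 (P = (-892 + (-5/7 + 6*(-1)))/(-2061 - 15404) = (-892 + (-5/7 - 6))/(-17465) = (-892 - 47/7)*(-1/17465) = -6291/7*(-1/17465) = 6291/122255 ≈ 0.051458)
(P + 22243) + G² = (6291/122255 + 22243) + (-116)² = 2719324256/122255 + 13456 = 4364387536/122255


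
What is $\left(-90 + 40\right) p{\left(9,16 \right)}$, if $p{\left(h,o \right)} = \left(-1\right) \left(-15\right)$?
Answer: $-750$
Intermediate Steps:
$p{\left(h,o \right)} = 15$
$\left(-90 + 40\right) p{\left(9,16 \right)} = \left(-90 + 40\right) 15 = \left(-50\right) 15 = -750$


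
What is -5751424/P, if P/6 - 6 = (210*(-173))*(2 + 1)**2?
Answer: 718928/245223 ≈ 2.9317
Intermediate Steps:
P = -1961784 (P = 36 + 6*((210*(-173))*(2 + 1)**2) = 36 + 6*(-36330*3**2) = 36 + 6*(-36330*9) = 36 + 6*(-326970) = 36 - 1961820 = -1961784)
-5751424/P = -5751424/(-1961784) = -5751424*(-1/1961784) = 718928/245223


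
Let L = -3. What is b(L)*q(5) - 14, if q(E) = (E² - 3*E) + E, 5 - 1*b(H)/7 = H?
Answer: 826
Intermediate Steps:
b(H) = 35 - 7*H
q(E) = E² - 2*E
b(L)*q(5) - 14 = (35 - 7*(-3))*(5*(-2 + 5)) - 14 = (35 + 21)*(5*3) - 14 = 56*15 - 14 = 840 - 14 = 826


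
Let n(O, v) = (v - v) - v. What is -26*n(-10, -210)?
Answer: -5460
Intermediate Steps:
n(O, v) = -v (n(O, v) = 0 - v = -v)
-26*n(-10, -210) = -(-26)*(-210) = -26*210 = -5460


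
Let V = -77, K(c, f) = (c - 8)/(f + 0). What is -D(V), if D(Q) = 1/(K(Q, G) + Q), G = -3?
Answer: 3/146 ≈ 0.020548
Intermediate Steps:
K(c, f) = (-8 + c)/f
D(Q) = 1/(8/3 + 2*Q/3) (D(Q) = 1/((-8 + Q)/(-3) + Q) = 1/(-(-8 + Q)/3 + Q) = 1/((8/3 - Q/3) + Q) = 1/(8/3 + 2*Q/3))
-D(V) = -3/(2*(4 - 77)) = -3/(2*(-73)) = -3*(-1)/(2*73) = -1*(-3/146) = 3/146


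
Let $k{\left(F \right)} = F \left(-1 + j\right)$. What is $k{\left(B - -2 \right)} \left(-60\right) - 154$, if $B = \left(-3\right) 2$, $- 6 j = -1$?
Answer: $-354$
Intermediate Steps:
$j = \frac{1}{6}$ ($j = \left(- \frac{1}{6}\right) \left(-1\right) = \frac{1}{6} \approx 0.16667$)
$B = -6$
$k{\left(F \right)} = - \frac{5 F}{6}$ ($k{\left(F \right)} = F \left(-1 + \frac{1}{6}\right) = F \left(- \frac{5}{6}\right) = - \frac{5 F}{6}$)
$k{\left(B - -2 \right)} \left(-60\right) - 154 = - \frac{5 \left(-6 - -2\right)}{6} \left(-60\right) - 154 = - \frac{5 \left(-6 + 2\right)}{6} \left(-60\right) - 154 = \left(- \frac{5}{6}\right) \left(-4\right) \left(-60\right) - 154 = \frac{10}{3} \left(-60\right) - 154 = -200 - 154 = -354$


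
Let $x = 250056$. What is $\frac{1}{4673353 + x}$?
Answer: $\frac{1}{4923409} \approx 2.0311 \cdot 10^{-7}$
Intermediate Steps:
$\frac{1}{4673353 + x} = \frac{1}{4673353 + 250056} = \frac{1}{4923409}$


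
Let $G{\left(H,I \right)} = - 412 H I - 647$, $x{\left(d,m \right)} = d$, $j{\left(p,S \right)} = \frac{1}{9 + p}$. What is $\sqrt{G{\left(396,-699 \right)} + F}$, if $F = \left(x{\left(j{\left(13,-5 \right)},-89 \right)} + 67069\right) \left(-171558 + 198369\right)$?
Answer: $\frac{\sqrt{925519696882}}{22} \approx 43729.0$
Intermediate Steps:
$G{\left(H,I \right)} = -647 - 412 H I$ ($G{\left(H,I \right)} = - 412 H I - 647 = -647 - 412 H I$)
$F = \frac{39560139909}{22}$ ($F = \left(\frac{1}{9 + 13} + 67069\right) \left(-171558 + 198369\right) = \left(\frac{1}{22} + 67069\right) 26811 = \frac{1475519}{22} \cdot 26811 = \frac{39560139909}{22} \approx 1.7982 \cdot 10^{9}$)
$\sqrt{G{\left(396,-699 \right)} + F} = \sqrt{\left(-647 - 163152 \left(-699\right)\right) + \frac{39560139909}{22}} = \sqrt{\left(-647 + 114043248\right) + \frac{39560139909}{22}} = \sqrt{114042601 + \frac{39560139909}{22}} = \sqrt{\frac{42069077131}{22}} = \frac{\sqrt{925519696882}}{22}$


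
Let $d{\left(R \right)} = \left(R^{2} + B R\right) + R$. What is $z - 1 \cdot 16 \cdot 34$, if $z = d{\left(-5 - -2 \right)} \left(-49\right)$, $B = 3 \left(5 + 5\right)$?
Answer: $3572$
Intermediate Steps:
$B = 30$ ($B = 3 \cdot 10 = 30$)
$d{\left(R \right)} = R^{2} + 31 R$ ($d{\left(R \right)} = \left(R^{2} + 30 R\right) + R = R^{2} + 31 R$)
$z = 4116$ ($z = \left(-5 - -2\right) \left(31 - 3\right) \left(-49\right) = \left(-5 + 2\right) \left(31 + \left(-5 + 2\right)\right) \left(-49\right) = - 3 \left(31 - 3\right) \left(-49\right) = \left(-3\right) 28 \left(-49\right) = \left(-84\right) \left(-49\right) = 4116$)
$z - 1 \cdot 16 \cdot 34 = 4116 - 1 \cdot 16 \cdot 34 = 4116 - 16 \cdot 34 = 4116 - 544 = 3572$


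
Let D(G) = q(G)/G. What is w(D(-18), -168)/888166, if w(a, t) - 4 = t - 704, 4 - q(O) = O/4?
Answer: -434/444083 ≈ -0.00097729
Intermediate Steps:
q(O) = 4 - O/4
D(G) = (4 - G/4)/G
w(a, t) = -700 + t (w(a, t) = 4 + (t - 704) = 4 + (-704 + t) = -700 + t)
w(D(-18), -168)/888166 = (-700 - 168)/888166 = -868*1/888166 = -434/444083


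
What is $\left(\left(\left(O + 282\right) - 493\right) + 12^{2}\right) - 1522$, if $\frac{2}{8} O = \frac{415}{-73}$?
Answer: $- \frac{117657}{73} \approx -1611.7$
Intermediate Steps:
$O = - \frac{1660}{73}$ ($O = 4 \frac{415}{-73} = 4 \cdot 415 \left(- \frac{1}{73}\right) = 4 \left(- \frac{415}{73}\right) = - \frac{1660}{73} \approx -22.74$)
$\left(\left(\left(O + 282\right) - 493\right) + 12^{2}\right) - 1522 = \left(\left(\left(- \frac{1660}{73} + 282\right) - 493\right) + 12^{2}\right) - 1522 = \left(\left(\frac{18926}{73} - 493\right) + 144\right) - 1522 = \left(- \frac{17063}{73} + 144\right) - 1522 = - \frac{6551}{73} - 1522 = - \frac{117657}{73}$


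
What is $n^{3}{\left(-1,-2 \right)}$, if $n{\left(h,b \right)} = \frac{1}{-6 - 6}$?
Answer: $- \frac{1}{1728} \approx -0.0005787$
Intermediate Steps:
$n{\left(h,b \right)} = - \frac{1}{12}$ ($n{\left(h,b \right)} = \frac{1}{-12} = - \frac{1}{12}$)
$n^{3}{\left(-1,-2 \right)} = \left(- \frac{1}{12}\right)^{3} = - \frac{1}{1728}$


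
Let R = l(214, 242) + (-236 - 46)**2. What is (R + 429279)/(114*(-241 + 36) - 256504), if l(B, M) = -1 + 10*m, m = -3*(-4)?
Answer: -254461/139937 ≈ -1.8184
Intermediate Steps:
m = 12
l(B, M) = 119 (l(B, M) = -1 + 10*12 = -1 + 120 = 119)
R = 79643 (R = 119 + (-236 - 46)**2 = 119 + (-282)**2 = 119 + 79524 = 79643)
(R + 429279)/(114*(-241 + 36) - 256504) = (79643 + 429279)/(114*(-241 + 36) - 256504) = 508922/(114*(-205) - 256504) = 508922/(-23370 - 256504) = 508922/(-279874) = 508922*(-1/279874) = -254461/139937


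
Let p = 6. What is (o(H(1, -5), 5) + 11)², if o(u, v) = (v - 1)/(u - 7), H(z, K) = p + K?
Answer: 961/9 ≈ 106.78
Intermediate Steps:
H(z, K) = 6 + K
o(u, v) = (-1 + v)/(-7 + u)
(o(H(1, -5), 5) + 11)² = ((-1 + 5)/(-7 + (6 - 5)) + 11)² = (4/(-7 + 1) + 11)² = (4/(-6) + 11)² = (-⅙*4 + 11)² = (-⅔ + 11)² = (31/3)² = 961/9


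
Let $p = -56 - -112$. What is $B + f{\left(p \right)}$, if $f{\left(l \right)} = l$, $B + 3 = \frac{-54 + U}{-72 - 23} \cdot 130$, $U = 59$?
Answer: $\frac{877}{19} \approx 46.158$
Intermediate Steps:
$p = 56$ ($p = -56 + 112 = 56$)
$B = - \frac{187}{19}$ ($B = -3 + \frac{-54 + 59}{-72 - 23} \cdot 130 = -3 + \frac{5}{-95} \cdot 130 = -3 + 5 \left(- \frac{1}{95}\right) 130 = -3 - \frac{130}{19} = - \frac{187}{19} \approx -9.8421$)
$B + f{\left(p \right)} = - \frac{187}{19} + 56 = \frac{877}{19}$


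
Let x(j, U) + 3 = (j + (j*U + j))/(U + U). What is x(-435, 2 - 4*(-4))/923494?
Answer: -367/1385241 ≈ -0.00026494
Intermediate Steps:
x(j, U) = -3 + (2*j + U*j)/(2*U) (x(j, U) = -3 + (j + (j*U + j))/(U + U) = -3 + (j + (U*j + j))/((2*U)) = -3 + (j + (j + U*j))*(1/(2*U)) = -3 + (2*j + U*j)*(1/(2*U)) = -3 + (2*j + U*j)/(2*U))
x(-435, 2 - 4*(-4))/923494 = (-3 + (½)*(-435) - 435/(2 - 4*(-4)))/923494 = (-3 - 435/2 - 435/(2 + 16))*(1/923494) = (-3 - 435/2 - 435/18)*(1/923494) = (-3 - 435/2 - 435*1/18)*(1/923494) = (-3 - 435/2 - 145/6)*(1/923494) = -734/3*1/923494 = -367/1385241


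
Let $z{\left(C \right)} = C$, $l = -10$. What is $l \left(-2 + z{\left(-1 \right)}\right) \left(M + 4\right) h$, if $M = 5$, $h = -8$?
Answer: $-2160$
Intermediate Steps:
$l \left(-2 + z{\left(-1 \right)}\right) \left(M + 4\right) h = - 10 \left(-2 - 1\right) \left(5 + 4\right) \left(-8\right) = - 10 \left(\left(-3\right) 9\right) \left(-8\right) = \left(-10\right) \left(-27\right) \left(-8\right) = 270 \left(-8\right) = -2160$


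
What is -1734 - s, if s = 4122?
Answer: -5856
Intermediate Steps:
-1734 - s = -1734 - 1*4122 = -1734 - 4122 = -5856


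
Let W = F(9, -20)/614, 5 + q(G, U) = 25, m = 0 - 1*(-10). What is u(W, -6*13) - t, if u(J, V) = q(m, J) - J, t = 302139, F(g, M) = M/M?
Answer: -185501067/614 ≈ -3.0212e+5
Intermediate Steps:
F(g, M) = 1
m = 10 (m = 0 + 10 = 10)
q(G, U) = 20 (q(G, U) = -5 + 25 = 20)
W = 1/614 ≈ 0.0016287
u(J, V) = 20 - J
u(W, -6*13) - t = (20 - 1*1/614) - 1*302139 = (20 - 1/614) - 302139 = 12279/614 - 302139 = -185501067/614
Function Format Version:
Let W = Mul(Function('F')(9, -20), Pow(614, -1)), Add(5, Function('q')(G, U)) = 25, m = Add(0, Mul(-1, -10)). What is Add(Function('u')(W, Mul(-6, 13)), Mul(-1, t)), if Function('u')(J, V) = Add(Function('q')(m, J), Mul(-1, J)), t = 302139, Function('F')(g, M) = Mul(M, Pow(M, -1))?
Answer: Rational(-185501067, 614) ≈ -3.0212e+5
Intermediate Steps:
Function('F')(g, M) = 1
m = 10 (m = Add(0, 10) = 10)
Function('q')(G, U) = 20 (Function('q')(G, U) = Add(-5, 25) = 20)
W = Rational(1, 614) (W = Mul(1, Pow(614, -1)) = Mul(1, Rational(1, 614)) = Rational(1, 614) ≈ 0.0016287)
Function('u')(J, V) = Add(20, Mul(-1, J))
Add(Function('u')(W, Mul(-6, 13)), Mul(-1, t)) = Add(Add(20, Mul(-1, Rational(1, 614))), Mul(-1, 302139)) = Add(Add(20, Rational(-1, 614)), -302139) = Add(Rational(12279, 614), -302139) = Rational(-185501067, 614)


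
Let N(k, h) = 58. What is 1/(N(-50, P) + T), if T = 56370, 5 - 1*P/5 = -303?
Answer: 1/56428 ≈ 1.7722e-5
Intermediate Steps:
P = 1540 (P = 25 - 5*(-303) = 25 + 1515 = 1540)
1/(N(-50, P) + T) = 1/(58 + 56370) = 1/56428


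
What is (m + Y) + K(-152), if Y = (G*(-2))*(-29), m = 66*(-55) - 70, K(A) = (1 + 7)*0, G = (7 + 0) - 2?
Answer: -3410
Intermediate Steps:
G = 5 (G = 7 - 2 = 5)
K(A) = 0 (K(A) = 8*0 = 0)
m = -3700 (m = -3630 - 70 = -3700)
Y = 290 (Y = (5*(-2))*(-29) = -10*(-29) = 290)
(m + Y) + K(-152) = (-3700 + 290) + 0 = -3410 + 0 = -3410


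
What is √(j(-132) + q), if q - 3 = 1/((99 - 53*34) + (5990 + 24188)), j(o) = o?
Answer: I*√4183859086/5695 ≈ 11.358*I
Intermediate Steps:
q = 85426/28475 (q = 3 + 1/((99 - 53*34) + (5990 + 24188)) = 3 + 1/((99 - 1802) + 30178) = 3 + 1/(-1703 + 30178) = 3 + 1/28475 = 85426/28475 ≈ 3.0000)
√(j(-132) + q) = √(-132 + 85426/28475) = √(-3673274/28475) = I*√4183859086/5695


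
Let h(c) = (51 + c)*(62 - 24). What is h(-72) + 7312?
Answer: 6514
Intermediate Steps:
h(c) = 1938 + 38*c (h(c) = (51 + c)*38 = 1938 + 38*c)
h(-72) + 7312 = (1938 + 38*(-72)) + 7312 = (1938 - 2736) + 7312 = -798 + 7312 = 6514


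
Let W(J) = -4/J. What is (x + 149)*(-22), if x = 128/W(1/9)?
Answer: -28798/9 ≈ -3199.8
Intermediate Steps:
x = -32/9 (x = 128/((-4/(1/9))) = 128/((-4/1/9)) = 128/((-4*9)) = 128/(-36) = 128*(-1/36) = -32/9 ≈ -3.5556)
(x + 149)*(-22) = (-32/9 + 149)*(-22) = (1309/9)*(-22) = -28798/9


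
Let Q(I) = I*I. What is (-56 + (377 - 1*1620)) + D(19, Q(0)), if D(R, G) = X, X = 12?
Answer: -1287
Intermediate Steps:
Q(I) = I**2
D(R, G) = 12
(-56 + (377 - 1*1620)) + D(19, Q(0)) = (-56 + (377 - 1*1620)) + 12 = (-56 + (377 - 1620)) + 12 = (-56 - 1243) + 12 = -1299 + 12 = -1287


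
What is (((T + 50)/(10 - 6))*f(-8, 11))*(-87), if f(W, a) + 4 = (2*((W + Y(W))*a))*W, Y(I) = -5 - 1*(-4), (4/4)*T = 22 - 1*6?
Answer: -2268090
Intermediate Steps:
T = 16 (T = 22 - 1*6 = 22 - 6 = 16)
Y(I) = -1 (Y(I) = -5 + 4 = -1)
f(W, a) = -4 + 2*W*a*(-1 + W) (f(W, a) = -4 + (2*((W - 1)*a))*W = -4 + (2*((-1 + W)*a))*W = -4 + (2*(a*(-1 + W)))*W = -4 + (2*a*(-1 + W))*W = -4 + 2*W*a*(-1 + W))
(((T + 50)/(10 - 6))*f(-8, 11))*(-87) = (((16 + 50)/(10 - 6))*(-4 - 2*(-8)*11 + 2*11*(-8)²))*(-87) = ((66/4)*(-4 + 176 + 2*11*64))*(-87) = ((66*(¼))*(-4 + 176 + 1408))*(-87) = ((33/2)*1580)*(-87) = 26070*(-87) = -2268090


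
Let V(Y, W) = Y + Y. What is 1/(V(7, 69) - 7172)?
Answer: -1/7158 ≈ -0.00013970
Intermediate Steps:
V(Y, W) = 2*Y
1/(V(7, 69) - 7172) = 1/(2*7 - 7172) = 1/(14 - 7172) = 1/(-7158) = -1/7158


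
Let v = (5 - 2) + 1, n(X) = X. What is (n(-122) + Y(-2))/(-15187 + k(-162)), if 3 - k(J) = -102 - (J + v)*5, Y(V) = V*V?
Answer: 59/7936 ≈ 0.0074345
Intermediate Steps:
Y(V) = V²
v = 4 (v = 3 + 1 = 4)
k(J) = 125 + 5*J (k(J) = 3 - (-102 - (J + 4)*5) = 3 - (-102 - (4 + J)*5) = 3 - (-102 - (20 + 5*J)) = 3 - (-102 + (-20 - 5*J)) = 3 - (-122 - 5*J) = 3 + (122 + 5*J) = 125 + 5*J)
(n(-122) + Y(-2))/(-15187 + k(-162)) = (-122 + (-2)²)/(-15187 + (125 + 5*(-162))) = (-122 + 4)/(-15187 + (125 - 810)) = -118/(-15187 - 685) = -118/(-15872) = -118*(-1/15872) = 59/7936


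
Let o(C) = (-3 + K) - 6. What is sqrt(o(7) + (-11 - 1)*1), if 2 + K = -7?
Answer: I*sqrt(30) ≈ 5.4772*I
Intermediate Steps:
K = -9 (K = -2 - 7 = -9)
o(C) = -18 (o(C) = (-3 - 9) - 6 = -12 - 6 = -18)
sqrt(o(7) + (-11 - 1)*1) = sqrt(-18 + (-11 - 1)*1) = sqrt(-18 - 12*1) = sqrt(-18 - 12) = sqrt(-30) = I*sqrt(30)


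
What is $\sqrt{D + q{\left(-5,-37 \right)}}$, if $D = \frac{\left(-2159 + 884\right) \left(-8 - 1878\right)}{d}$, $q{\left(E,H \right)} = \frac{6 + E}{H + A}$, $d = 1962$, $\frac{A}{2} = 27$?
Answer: $\frac{\sqrt{37876257618}}{5559} \approx 35.01$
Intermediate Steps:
$A = 54$ ($A = 2 \cdot 27 = 54$)
$q{\left(E,H \right)} = \frac{6 + E}{54 + H}$ ($q{\left(E,H \right)} = \frac{6 + E}{H + 54} = \frac{6 + E}{54 + H}$)
$D = \frac{400775}{327}$ ($D = \frac{\left(-2159 + 884\right) \left(-8 - 1878\right)}{1962} = \left(-1275\right) \left(-1886\right) \frac{1}{1962} = 2404650 \cdot \frac{1}{1962} = \frac{400775}{327} \approx 1225.6$)
$\sqrt{D + q{\left(-5,-37 \right)}} = \sqrt{\frac{400775}{327} + \frac{6 - 5}{54 - 37}} = \sqrt{\frac{400775}{327} + \frac{1}{17} \cdot 1} = \sqrt{\frac{400775}{327} + \frac{1}{17}} = \sqrt{\frac{6813502}{5559}} = \frac{\sqrt{37876257618}}{5559}$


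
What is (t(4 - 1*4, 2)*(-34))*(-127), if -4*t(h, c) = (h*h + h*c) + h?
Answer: 0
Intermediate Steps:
t(h, c) = -h/4 - h**2/4 - c*h/4 (t(h, c) = -((h*h + h*c) + h)/4 = -((h**2 + c*h) + h)/4 = -(h + h**2 + c*h)/4 = -h/4 - h**2/4 - c*h/4)
(t(4 - 1*4, 2)*(-34))*(-127) = (-(4 - 1*4)*(1 + 2 + (4 - 1*4))/4*(-34))*(-127) = (-(4 - 4)*(1 + 2 + (4 - 4))/4*(-34))*(-127) = (-1/4*0*(1 + 2 + 0)*(-34))*(-127) = (-1/4*0*3*(-34))*(-127) = (0*(-34))*(-127) = 0*(-127) = 0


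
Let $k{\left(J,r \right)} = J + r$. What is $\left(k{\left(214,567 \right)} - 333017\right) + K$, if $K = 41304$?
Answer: $-290932$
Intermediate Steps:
$\left(k{\left(214,567 \right)} - 333017\right) + K = \left(\left(214 + 567\right) - 333017\right) + 41304 = \left(781 - 333017\right) + 41304 = -332236 + 41304 = -290932$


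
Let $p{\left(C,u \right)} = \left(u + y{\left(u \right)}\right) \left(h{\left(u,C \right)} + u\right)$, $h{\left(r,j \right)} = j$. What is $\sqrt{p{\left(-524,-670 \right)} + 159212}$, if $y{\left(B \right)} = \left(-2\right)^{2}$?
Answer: $4 \sqrt{59651} \approx 976.94$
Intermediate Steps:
$y{\left(B \right)} = 4$
$p{\left(C,u \right)} = \left(4 + u\right) \left(C + u\right)$ ($p{\left(C,u \right)} = \left(u + 4\right) \left(C + u\right) = \left(4 + u\right) \left(C + u\right)$)
$\sqrt{p{\left(-524,-670 \right)} + 159212} = \sqrt{\left(\left(-670\right)^{2} + 4 \left(-524\right) + 4 \left(-670\right) - -351080\right) + 159212} = \sqrt{\left(448900 - 2096 - 2680 + 351080\right) + 159212} = \sqrt{795204 + 159212} = \sqrt{954416} = 4 \sqrt{59651}$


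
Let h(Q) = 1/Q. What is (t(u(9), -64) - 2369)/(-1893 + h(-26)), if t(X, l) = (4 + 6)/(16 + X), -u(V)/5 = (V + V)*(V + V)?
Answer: 24699259/19736819 ≈ 1.2514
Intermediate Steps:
u(V) = -20*V² (u(V) = -5*(V + V)*(V + V) = -5*2*V*2*V = -20*V²)
t(X, l) = 10/(16 + X)
(t(u(9), -64) - 2369)/(-1893 + h(-26)) = (10/(16 - 20*9²) - 2369)/(-1893 + 1/(-26)) = (10/(16 - 20*81) - 2369)/(-1893 - 1/26) = (10/(16 - 1620) - 2369)/(-49219/26) = (10/(-1604) - 2369)*(-26/49219) = (10*(-1/1604) - 2369)*(-26/49219) = (-5/802 - 2369)*(-26/49219) = -1899943/802*(-26/49219) = 24699259/19736819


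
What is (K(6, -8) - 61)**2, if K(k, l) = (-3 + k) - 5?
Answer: 3969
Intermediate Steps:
K(k, l) = -8 + k
(K(6, -8) - 61)**2 = ((-8 + 6) - 61)**2 = (-2 - 61)**2 = (-63)**2 = 3969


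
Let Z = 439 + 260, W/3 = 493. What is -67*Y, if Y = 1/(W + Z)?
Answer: -67/2178 ≈ -0.030762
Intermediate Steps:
W = 1479 (W = 3*493 = 1479)
Z = 699
Y = 1/2178 (Y = 1/(1479 + 699) = 1/2178 ≈ 0.00045914)
-67*Y = -67*1/2178 = -67/2178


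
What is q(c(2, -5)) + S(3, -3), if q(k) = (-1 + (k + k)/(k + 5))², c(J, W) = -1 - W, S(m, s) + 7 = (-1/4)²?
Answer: -8975/1296 ≈ -6.9252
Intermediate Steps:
S(m, s) = -111/16 (S(m, s) = -7 + (-1/4)² = -7 + (-1*¼)² = -7 + (-¼)² = -7 + 1/16 = -111/16)
q(k) = (-1 + 2*k/(5 + k))² (q(k) = (-1 + (2*k)/(5 + k))² = (-1 + 2*k/(5 + k))²)
q(c(2, -5)) + S(3, -3) = (-5 + (-1 - 1*(-5)))²/(5 + (-1 - 1*(-5)))² - 111/16 = (-5 + (-1 + 5))²/(5 + (-1 + 5))² - 111/16 = (-5 + 4)²/(5 + 4)² - 111/16 = (-1)²/9² - 111/16 = 1*(1/81) - 111/16 = 1/81 - 111/16 = -8975/1296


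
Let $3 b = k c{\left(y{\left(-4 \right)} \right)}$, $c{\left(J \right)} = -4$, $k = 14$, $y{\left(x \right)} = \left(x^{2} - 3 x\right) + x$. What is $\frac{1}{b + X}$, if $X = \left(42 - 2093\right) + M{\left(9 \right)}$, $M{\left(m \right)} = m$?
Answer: $- \frac{3}{6182} \approx -0.00048528$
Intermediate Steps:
$y{\left(x \right)} = x^{2} - 2 x$
$b = - \frac{56}{3}$ ($b = \frac{14 \left(-4\right)}{3} = \frac{1}{3} \left(-56\right) = - \frac{56}{3} \approx -18.667$)
$X = -2042$ ($X = \left(42 - 2093\right) + 9 = -2051 + 9 = -2042$)
$\frac{1}{b + X} = \frac{1}{- \frac{56}{3} - 2042} = \frac{1}{- \frac{6182}{3}} = - \frac{3}{6182}$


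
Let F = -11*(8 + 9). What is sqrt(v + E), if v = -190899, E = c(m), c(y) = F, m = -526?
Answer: I*sqrt(191086) ≈ 437.13*I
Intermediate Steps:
F = -187 (F = -11*17 = -187)
c(y) = -187
E = -187
sqrt(v + E) = sqrt(-190899 - 187) = sqrt(-191086) = I*sqrt(191086)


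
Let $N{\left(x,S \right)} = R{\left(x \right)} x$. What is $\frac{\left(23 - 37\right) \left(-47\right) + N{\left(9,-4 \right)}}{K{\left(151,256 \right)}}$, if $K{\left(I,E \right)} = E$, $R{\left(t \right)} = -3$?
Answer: $\frac{631}{256} \approx 2.4648$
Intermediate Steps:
$N{\left(x,S \right)} = - 3 x$
$\frac{\left(23 - 37\right) \left(-47\right) + N{\left(9,-4 \right)}}{K{\left(151,256 \right)}} = \frac{\left(23 - 37\right) \left(-47\right) - 27}{256} = \left(\left(-14\right) \left(-47\right) - 27\right) \frac{1}{256} = \left(658 - 27\right) \frac{1}{256} = 631 \cdot \frac{1}{256} = \frac{631}{256}$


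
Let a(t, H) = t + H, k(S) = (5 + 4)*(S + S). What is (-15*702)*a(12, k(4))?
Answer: -884520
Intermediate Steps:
k(S) = 18*S (k(S) = 9*(2*S) = 18*S)
a(t, H) = H + t
(-15*702)*a(12, k(4)) = (-15*702)*(18*4 + 12) = -10530*(72 + 12) = -10530*84 = -884520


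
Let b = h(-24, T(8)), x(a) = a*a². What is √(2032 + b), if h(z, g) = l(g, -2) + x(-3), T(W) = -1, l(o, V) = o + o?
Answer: √2003 ≈ 44.755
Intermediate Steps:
l(o, V) = 2*o
x(a) = a³
h(z, g) = -27 + 2*g (h(z, g) = 2*g + (-3)³ = 2*g - 27 = -27 + 2*g)
b = -29 (b = -27 + 2*(-1) = -27 - 2 = -29)
√(2032 + b) = √(2032 - 29) = √2003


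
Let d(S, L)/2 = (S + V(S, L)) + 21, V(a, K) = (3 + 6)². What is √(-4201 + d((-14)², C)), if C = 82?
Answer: I*√3605 ≈ 60.042*I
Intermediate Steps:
V(a, K) = 81 (V(a, K) = 9² = 81)
d(S, L) = 204 + 2*S (d(S, L) = 2*((S + 81) + 21) = 2*((81 + S) + 21) = 2*(102 + S) = 204 + 2*S)
√(-4201 + d((-14)², C)) = √(-4201 + (204 + 2*(-14)²)) = √(-4201 + (204 + 2*196)) = √(-4201 + (204 + 392)) = √(-4201 + 596) = √(-3605) = I*√3605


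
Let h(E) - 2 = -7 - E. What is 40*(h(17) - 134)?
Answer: -6240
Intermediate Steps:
h(E) = -5 - E (h(E) = 2 + (-7 - E) = -5 - E)
40*(h(17) - 134) = 40*((-5 - 1*17) - 134) = 40*((-5 - 17) - 134) = 40*(-22 - 134) = 40*(-156) = -6240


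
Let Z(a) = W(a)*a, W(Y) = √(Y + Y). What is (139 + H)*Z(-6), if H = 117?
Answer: -3072*I*√3 ≈ -5320.9*I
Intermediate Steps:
W(Y) = √2*√Y (W(Y) = √(2*Y) = √2*√Y)
Z(a) = √2*a^(3/2) (Z(a) = (√2*√a)*a = √2*a^(3/2))
(139 + H)*Z(-6) = (139 + 117)*(√2*(-6)^(3/2)) = 256*(√2*(-6*I*√6)) = 256*(-12*I*√3) = -3072*I*√3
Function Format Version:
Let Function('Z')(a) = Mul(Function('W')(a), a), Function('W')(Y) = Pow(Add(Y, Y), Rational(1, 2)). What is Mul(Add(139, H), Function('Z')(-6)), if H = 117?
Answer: Mul(-3072, I, Pow(3, Rational(1, 2))) ≈ Mul(-5320.9, I)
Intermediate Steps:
Function('W')(Y) = Mul(Pow(2, Rational(1, 2)), Pow(Y, Rational(1, 2))) (Function('W')(Y) = Pow(Mul(2, Y), Rational(1, 2)) = Mul(Pow(2, Rational(1, 2)), Pow(Y, Rational(1, 2))))
Function('Z')(a) = Mul(Pow(2, Rational(1, 2)), Pow(a, Rational(3, 2))) (Function('Z')(a) = Mul(Mul(Pow(2, Rational(1, 2)), Pow(a, Rational(1, 2))), a) = Mul(Pow(2, Rational(1, 2)), Pow(a, Rational(3, 2))))
Mul(Add(139, H), Function('Z')(-6)) = Mul(Add(139, 117), Mul(Pow(2, Rational(1, 2)), Pow(-6, Rational(3, 2)))) = Mul(256, Mul(Pow(2, Rational(1, 2)), Mul(-6, I, Pow(6, Rational(1, 2))))) = Mul(256, Mul(-12, I, Pow(3, Rational(1, 2)))) = Mul(-3072, I, Pow(3, Rational(1, 2)))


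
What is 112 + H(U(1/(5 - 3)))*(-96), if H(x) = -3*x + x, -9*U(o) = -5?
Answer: 656/3 ≈ 218.67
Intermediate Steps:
U(o) = 5/9 (U(o) = -1/9*(-5) = 5/9)
H(x) = -2*x
112 + H(U(1/(5 - 3)))*(-96) = 112 - 2*5/9*(-96) = 112 - 10/9*(-96) = 112 + 320/3 = 656/3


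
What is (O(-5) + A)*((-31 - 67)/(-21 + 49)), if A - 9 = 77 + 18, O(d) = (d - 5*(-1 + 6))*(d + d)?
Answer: -1414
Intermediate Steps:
O(d) = 2*d*(-25 + d) (O(d) = (d - 5*5)*(2*d) = (d - 25)*(2*d) = (-25 + d)*(2*d) = 2*d*(-25 + d))
A = 104 (A = 9 + (77 + 18) = 9 + 95 = 104)
(O(-5) + A)*((-31 - 67)/(-21 + 49)) = (2*(-5)*(-25 - 5) + 104)*((-31 - 67)/(-21 + 49)) = (2*(-5)*(-30) + 104)*(-98/28) = (300 + 104)*(-98*1/28) = 404*(-7/2) = -1414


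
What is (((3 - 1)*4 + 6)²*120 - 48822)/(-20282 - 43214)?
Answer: 12651/31748 ≈ 0.39848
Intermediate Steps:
(((3 - 1)*4 + 6)²*120 - 48822)/(-20282 - 43214) = ((2*4 + 6)²*120 - 48822)/(-63496) = ((8 + 6)²*120 - 48822)*(-1/63496) = (14²*120 - 48822)*(-1/63496) = (196*120 - 48822)*(-1/63496) = (23520 - 48822)*(-1/63496) = -25302*(-1/63496) = 12651/31748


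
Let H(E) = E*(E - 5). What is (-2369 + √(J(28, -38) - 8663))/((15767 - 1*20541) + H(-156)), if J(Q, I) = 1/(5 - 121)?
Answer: -2369/20342 + I*√29142361/1179836 ≈ -0.11646 + 0.0045755*I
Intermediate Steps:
H(E) = E*(-5 + E)
J(Q, I) = -1/116 (J(Q, I) = 1/(-116) = -1/116)
(-2369 + √(J(28, -38) - 8663))/((15767 - 1*20541) + H(-156)) = (-2369 + √(-1/116 - 8663))/((15767 - 1*20541) - 156*(-5 - 156)) = (-2369 + √(-1004909/116))/((15767 - 20541) - 156*(-161)) = (-2369 + I*√29142361/58)/(-4774 + 25116) = (-2369 + I*√29142361/58)/20342 = (-2369 + I*√29142361/58)*(1/20342) = -2369/20342 + I*√29142361/1179836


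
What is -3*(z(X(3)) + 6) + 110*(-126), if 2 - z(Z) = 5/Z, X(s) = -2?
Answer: -27783/2 ≈ -13892.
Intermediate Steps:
z(Z) = 2 - 5/Z
-3*(z(X(3)) + 6) + 110*(-126) = -3*((2 - 5/(-2)) + 6) + 110*(-126) = -3*((2 - 5*(-½)) + 6) - 13860 = -3*((2 + 5/2) + 6) - 13860 = -3*(9/2 + 6) - 13860 = -3*21/2 - 13860 = -63/2 - 13860 = -27783/2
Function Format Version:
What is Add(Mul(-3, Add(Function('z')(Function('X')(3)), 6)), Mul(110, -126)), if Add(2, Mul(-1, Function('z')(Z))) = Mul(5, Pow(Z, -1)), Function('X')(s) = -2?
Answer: Rational(-27783, 2) ≈ -13892.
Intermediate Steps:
Function('z')(Z) = Add(2, Mul(-5, Pow(Z, -1))) (Function('z')(Z) = Add(2, Mul(-1, Mul(5, Pow(Z, -1)))) = Add(2, Mul(-5, Pow(Z, -1))))
Add(Mul(-3, Add(Function('z')(Function('X')(3)), 6)), Mul(110, -126)) = Add(Mul(-3, Add(Add(2, Mul(-5, Pow(-2, -1))), 6)), Mul(110, -126)) = Add(Mul(-3, Add(Add(2, Mul(-5, Rational(-1, 2))), 6)), -13860) = Add(Mul(-3, Add(Add(2, Rational(5, 2)), 6)), -13860) = Add(Mul(-3, Add(Rational(9, 2), 6)), -13860) = Add(Mul(-3, Rational(21, 2)), -13860) = Add(Rational(-63, 2), -13860) = Rational(-27783, 2)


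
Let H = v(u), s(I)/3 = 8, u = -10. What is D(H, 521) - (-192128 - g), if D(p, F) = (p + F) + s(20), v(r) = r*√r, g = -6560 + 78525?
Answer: 264638 - 10*I*√10 ≈ 2.6464e+5 - 31.623*I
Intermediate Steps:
g = 71965
v(r) = r^(3/2)
s(I) = 24 (s(I) = 3*8 = 24)
H = -10*I*√10 (H = (-10)^(3/2) = -10*I*√10 ≈ -31.623*I)
D(p, F) = 24 + F + p (D(p, F) = (p + F) + 24 = (F + p) + 24 = 24 + F + p)
D(H, 521) - (-192128 - g) = (24 + 521 - 10*I*√10) - (-192128 - 1*71965) = (545 - 10*I*√10) - (-192128 - 71965) = (545 - 10*I*√10) - 1*(-264093) = (545 - 10*I*√10) + 264093 = 264638 - 10*I*√10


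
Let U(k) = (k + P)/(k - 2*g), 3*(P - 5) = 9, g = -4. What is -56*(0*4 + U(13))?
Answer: -56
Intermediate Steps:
P = 8 (P = 5 + (⅓)*9 = 5 + 3 = 8)
U(k) = 1 (U(k) = (k + 8)/(k - 2*(-4)) = (8 + k)/(k + 8) = (8 + k)/(8 + k) = 1)
-56*(0*4 + U(13)) = -56*(0*4 + 1) = -56*(0 + 1) = -56*1 = -56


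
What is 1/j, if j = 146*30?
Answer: 1/4380 ≈ 0.00022831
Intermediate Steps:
j = 4380
1/j = 1/4380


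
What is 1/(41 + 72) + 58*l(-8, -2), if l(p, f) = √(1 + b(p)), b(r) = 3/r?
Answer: 1/113 + 29*√10/2 ≈ 45.862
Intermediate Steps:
l(p, f) = √(1 + 3/p)
1/(41 + 72) + 58*l(-8, -2) = 1/(41 + 72) + 58*√((3 - 8)/(-8)) = 1/113 + 58*√(-⅛*(-5)) = 1/113 + 58*√(5/8) = 1/113 + 58*(√10/4) = 1/113 + 29*√10/2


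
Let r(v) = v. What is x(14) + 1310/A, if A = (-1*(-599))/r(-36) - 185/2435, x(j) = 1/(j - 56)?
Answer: -192980737/2461578 ≈ -78.397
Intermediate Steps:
x(j) = 1/(-56 + j)
A = -293045/17532 (A = -1*(-599)/(-36) - 185/2435 = 599*(-1/36) - 185*1/2435 = -599/36 - 37/487 = -293045/17532 ≈ -16.715)
x(14) + 1310/A = 1/(-56 + 14) + 1310/(-293045/17532) = 1/(-42) + 1310*(-17532/293045) = -1/42 - 4593384/58609 = -192980737/2461578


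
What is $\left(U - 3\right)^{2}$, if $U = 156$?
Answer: $23409$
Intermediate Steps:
$\left(U - 3\right)^{2} = \left(156 - 3\right)^{2} = 153^{2} = 23409$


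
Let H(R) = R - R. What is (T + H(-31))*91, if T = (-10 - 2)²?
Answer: 13104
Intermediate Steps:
T = 144 (T = (-12)² = 144)
H(R) = 0
(T + H(-31))*91 = (144 + 0)*91 = 144*91 = 13104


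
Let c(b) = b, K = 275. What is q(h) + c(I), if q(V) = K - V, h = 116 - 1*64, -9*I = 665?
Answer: 1342/9 ≈ 149.11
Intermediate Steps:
I = -665/9 (I = -1/9*665 = -665/9 ≈ -73.889)
h = 52 (h = 116 - 64 = 52)
q(V) = 275 - V
q(h) + c(I) = (275 - 1*52) - 665/9 = (275 - 52) - 665/9 = 223 - 665/9 = 1342/9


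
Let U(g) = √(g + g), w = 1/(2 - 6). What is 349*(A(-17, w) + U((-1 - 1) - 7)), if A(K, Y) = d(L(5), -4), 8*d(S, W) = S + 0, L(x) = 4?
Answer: 349/2 + 1047*I*√2 ≈ 174.5 + 1480.7*I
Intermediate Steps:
d(S, W) = S/8 (d(S, W) = (S + 0)/8 = S/8)
w = -¼ (w = 1/(-4) = -¼ ≈ -0.25000)
U(g) = √2*√g (U(g) = √(2*g) = √2*√g)
A(K, Y) = ½ (A(K, Y) = (⅛)*4 = ½)
349*(A(-17, w) + U((-1 - 1) - 7)) = 349*(½ + √2*√((-1 - 1) - 7)) = 349*(½ + √2*√(-2 - 7)) = 349*(½ + √2*√(-9)) = 349*(½ + √2*(3*I)) = 349*(½ + 3*I*√2) = 349/2 + 1047*I*√2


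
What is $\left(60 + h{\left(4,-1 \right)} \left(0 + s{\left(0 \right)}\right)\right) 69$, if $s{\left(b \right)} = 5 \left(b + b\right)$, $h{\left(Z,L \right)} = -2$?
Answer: $4140$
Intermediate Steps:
$s{\left(b \right)} = 10 b$ ($s{\left(b \right)} = 5 \cdot 2 b = 10 b$)
$\left(60 + h{\left(4,-1 \right)} \left(0 + s{\left(0 \right)}\right)\right) 69 = \left(60 - 2 \left(0 + 10 \cdot 0\right)\right) 69 = \left(60 - 2 \left(0 + 0\right)\right) 69 = \left(60 - 0\right) 69 = \left(60 + 0\right) 69 = 60 \cdot 69 = 4140$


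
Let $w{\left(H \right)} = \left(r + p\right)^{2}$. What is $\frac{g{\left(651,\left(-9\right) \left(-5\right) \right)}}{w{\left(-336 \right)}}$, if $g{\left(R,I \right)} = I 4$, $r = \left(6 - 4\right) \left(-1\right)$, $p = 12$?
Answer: $\frac{9}{5} \approx 1.8$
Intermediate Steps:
$r = -2$ ($r = 2 \left(-1\right) = -2$)
$w{\left(H \right)} = 100$ ($w{\left(H \right)} = \left(-2 + 12\right)^{2} = 10^{2} = 100$)
$g{\left(R,I \right)} = 4 I$
$\frac{g{\left(651,\left(-9\right) \left(-5\right) \right)}}{w{\left(-336 \right)}} = \frac{4 \left(\left(-9\right) \left(-5\right)\right)}{100} = 4 \cdot 45 \cdot \frac{1}{100} = 180 \cdot \frac{1}{100} = \frac{9}{5}$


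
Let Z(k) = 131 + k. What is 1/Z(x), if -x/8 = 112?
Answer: -1/765 ≈ -0.0013072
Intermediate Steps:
x = -896 (x = -8*112 = -896)
1/Z(x) = 1/(131 - 896) = 1/(-765) = -1/765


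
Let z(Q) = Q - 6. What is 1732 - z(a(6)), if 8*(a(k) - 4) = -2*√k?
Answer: 1734 + √6/4 ≈ 1734.6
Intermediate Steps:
a(k) = 4 - √k/4 (a(k) = 4 + (-2*√k)/8 = 4 - √k/4)
z(Q) = -6 + Q
1732 - z(a(6)) = 1732 - (-6 + (4 - √6/4)) = 1732 - (-2 - √6/4) = 1732 + (2 + √6/4) = 1734 + √6/4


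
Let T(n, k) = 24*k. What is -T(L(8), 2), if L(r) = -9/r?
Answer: -48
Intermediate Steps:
-T(L(8), 2) = -24*2 = -1*48 = -48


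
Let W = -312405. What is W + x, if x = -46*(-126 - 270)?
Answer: -294189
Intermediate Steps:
x = 18216 (x = -46*(-396) = 18216)
W + x = -312405 + 18216 = -294189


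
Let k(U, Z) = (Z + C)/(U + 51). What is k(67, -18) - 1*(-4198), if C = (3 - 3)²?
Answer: 247673/59 ≈ 4197.8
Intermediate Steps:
C = 0 (C = 0² = 0)
k(U, Z) = Z/(51 + U) (k(U, Z) = (Z + 0)/(U + 51) = Z/(51 + U))
k(67, -18) - 1*(-4198) = -18/(51 + 67) - 1*(-4198) = -18/118 + 4198 = -18*1/118 + 4198 = -9/59 + 4198 = 247673/59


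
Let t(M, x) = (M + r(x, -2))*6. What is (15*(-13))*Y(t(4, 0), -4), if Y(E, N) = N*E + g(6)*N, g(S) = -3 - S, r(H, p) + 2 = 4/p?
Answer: -7020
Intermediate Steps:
r(H, p) = -2 + 4/p
t(M, x) = -24 + 6*M (t(M, x) = (M + (-2 + 4/(-2)))*6 = (M + (-2 + 4*(-1/2)))*6 = (M + (-2 - 2))*6 = (M - 4)*6 = (-4 + M)*6 = -24 + 6*M)
Y(E, N) = -9*N + E*N (Y(E, N) = N*E + (-3 - 1*6)*N = E*N + (-3 - 6)*N = E*N - 9*N = -9*N + E*N)
(15*(-13))*Y(t(4, 0), -4) = (15*(-13))*(-4*(-9 + (-24 + 6*4))) = -(-780)*(-9 + (-24 + 24)) = -(-780)*(-9 + 0) = -(-780)*(-9) = -195*36 = -7020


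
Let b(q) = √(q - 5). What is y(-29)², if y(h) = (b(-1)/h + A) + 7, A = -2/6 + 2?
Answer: 568462/7569 - 52*I*√6/87 ≈ 75.104 - 1.4641*I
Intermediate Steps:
A = 5/3 (A = -2*⅙ + 2 = -⅓ + 2 = 5/3 ≈ 1.6667)
b(q) = √(-5 + q)
y(h) = 26/3 + I*√6/h (y(h) = (√(-5 - 1)/h + 5/3) + 7 = (√(-6)/h + 5/3) + 7 = ((I*√6)/h + 5/3) + 7 = (I*√6/h + 5/3) + 7 = (5/3 + I*√6/h) + 7 = 26/3 + I*√6/h)
y(-29)² = (26/3 + I*√6/(-29))² = (26/3 + I*√6*(-1/29))² = (26/3 - I*√6/29)²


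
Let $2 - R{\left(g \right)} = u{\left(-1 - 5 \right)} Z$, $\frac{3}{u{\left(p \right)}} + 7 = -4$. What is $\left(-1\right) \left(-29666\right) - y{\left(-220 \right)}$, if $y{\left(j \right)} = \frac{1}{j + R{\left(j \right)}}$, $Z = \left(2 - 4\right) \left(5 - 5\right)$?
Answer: $\frac{6467189}{218} \approx 29666.0$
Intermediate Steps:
$u{\left(p \right)} = - \frac{3}{11}$ ($u{\left(p \right)} = \frac{3}{-7 - 4} = \frac{3}{-11} = 3 \left(- \frac{1}{11}\right) = - \frac{3}{11}$)
$Z = 0$ ($Z = \left(-2\right) 0 = 0$)
$R{\left(g \right)} = 2$ ($R{\left(g \right)} = 2 - \left(- \frac{3}{11}\right) 0 = 2 - 0 = 2 + 0 = 2$)
$y{\left(j \right)} = \frac{1}{2 + j}$ ($y{\left(j \right)} = \frac{1}{j + 2} = \frac{1}{2 + j}$)
$\left(-1\right) \left(-29666\right) - y{\left(-220 \right)} = \left(-1\right) \left(-29666\right) - \frac{1}{2 - 220} = 29666 - \frac{1}{-218} = 29666 - - \frac{1}{218} = 29666 + \frac{1}{218} = \frac{6467189}{218}$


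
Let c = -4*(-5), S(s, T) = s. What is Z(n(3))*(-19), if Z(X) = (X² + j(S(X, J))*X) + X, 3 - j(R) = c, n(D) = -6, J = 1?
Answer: -2508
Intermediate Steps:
c = 20
j(R) = -17 (j(R) = 3 - 1*20 = 3 - 20 = -17)
Z(X) = X² - 16*X (Z(X) = (X² - 17*X) + X = X² - 16*X)
Z(n(3))*(-19) = -6*(-16 - 6)*(-19) = -6*(-22)*(-19) = 132*(-19) = -2508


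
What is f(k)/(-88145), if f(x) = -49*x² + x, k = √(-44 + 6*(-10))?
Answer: -5096/88145 - 2*I*√26/88145 ≈ -0.057814 - 0.0001157*I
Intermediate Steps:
k = 2*I*√26 (k = √(-44 - 60) = √(-104) = 2*I*√26 ≈ 10.198*I)
f(x) = x - 49*x² (f(x) = -49*x² + x = x - 49*x²)
f(k)/(-88145) = ((2*I*√26)*(1 - 98*I*√26))/(-88145) = ((2*I*√26)*(1 - 98*I*√26))*(-1/88145) = (2*I*√26*(1 - 98*I*√26))*(-1/88145) = -2*I*√26*(1 - 98*I*√26)/88145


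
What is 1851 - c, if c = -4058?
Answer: 5909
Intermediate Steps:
1851 - c = 1851 - 1*(-4058) = 1851 + 4058 = 5909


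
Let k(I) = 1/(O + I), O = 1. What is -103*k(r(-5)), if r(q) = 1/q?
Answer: -515/4 ≈ -128.75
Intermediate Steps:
r(q) = 1/q
k(I) = 1/(1 + I)
-103*k(r(-5)) = -103/(1 + 1/(-5)) = -103/(1 - 1/5) = -103/4/5 = -103*5/4 = -515/4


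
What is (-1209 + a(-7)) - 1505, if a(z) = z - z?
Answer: -2714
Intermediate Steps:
a(z) = 0
(-1209 + a(-7)) - 1505 = (-1209 + 0) - 1505 = -1209 - 1505 = -2714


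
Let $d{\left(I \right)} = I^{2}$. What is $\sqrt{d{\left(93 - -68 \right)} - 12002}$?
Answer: $\sqrt{13919} \approx 117.98$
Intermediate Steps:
$\sqrt{d{\left(93 - -68 \right)} - 12002} = \sqrt{\left(93 - -68\right)^{2} - 12002} = \sqrt{\left(93 + 68\right)^{2} - 12002} = \sqrt{161^{2} - 12002} = \sqrt{25921 - 12002} = \sqrt{13919}$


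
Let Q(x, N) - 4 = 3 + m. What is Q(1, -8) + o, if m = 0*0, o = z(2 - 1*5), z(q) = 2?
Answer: 9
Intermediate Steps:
o = 2
m = 0
Q(x, N) = 7 (Q(x, N) = 4 + (3 + 0) = 4 + 3 = 7)
Q(1, -8) + o = 7 + 2 = 9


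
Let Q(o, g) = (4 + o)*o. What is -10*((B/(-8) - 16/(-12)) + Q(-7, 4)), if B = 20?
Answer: -595/3 ≈ -198.33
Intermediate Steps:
Q(o, g) = o*(4 + o)
-10*((B/(-8) - 16/(-12)) + Q(-7, 4)) = -10*((20/(-8) - 16/(-12)) - 7*(4 - 7)) = -10*((20*(-⅛) - 16*(-1/12)) - 7*(-3)) = -10*((-5/2 + 4/3) + 21) = -10*(-7/6 + 21) = -10*119/6 = -595/3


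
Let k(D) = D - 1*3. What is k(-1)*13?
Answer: -52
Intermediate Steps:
k(D) = -3 + D (k(D) = D - 3 = -3 + D)
k(-1)*13 = (-3 - 1)*13 = -4*13 = -52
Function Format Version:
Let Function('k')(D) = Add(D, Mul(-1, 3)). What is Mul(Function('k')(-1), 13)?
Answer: -52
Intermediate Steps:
Function('k')(D) = Add(-3, D) (Function('k')(D) = Add(D, -3) = Add(-3, D))
Mul(Function('k')(-1), 13) = Mul(Add(-3, -1), 13) = Mul(-4, 13) = -52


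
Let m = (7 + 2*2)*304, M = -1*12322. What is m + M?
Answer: -8978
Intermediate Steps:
M = -12322
m = 3344 (m = (7 + 4)*304 = 11*304 = 3344)
m + M = 3344 - 12322 = -8978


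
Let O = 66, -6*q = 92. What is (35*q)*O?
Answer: -35420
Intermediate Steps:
q = -46/3 (q = -⅙*92 = -46/3 ≈ -15.333)
(35*q)*O = (35*(-46/3))*66 = -1610/3*66 = -35420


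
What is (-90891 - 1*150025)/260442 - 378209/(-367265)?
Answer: 385442063/3678893505 ≈ 0.10477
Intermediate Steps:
(-90891 - 1*150025)/260442 - 378209/(-367265) = (-90891 - 150025)*(1/260442) - 378209*(-1/367265) = -240916*1/260442 + 378209/367265 = -9266/10017 + 378209/367265 = 385442063/3678893505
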